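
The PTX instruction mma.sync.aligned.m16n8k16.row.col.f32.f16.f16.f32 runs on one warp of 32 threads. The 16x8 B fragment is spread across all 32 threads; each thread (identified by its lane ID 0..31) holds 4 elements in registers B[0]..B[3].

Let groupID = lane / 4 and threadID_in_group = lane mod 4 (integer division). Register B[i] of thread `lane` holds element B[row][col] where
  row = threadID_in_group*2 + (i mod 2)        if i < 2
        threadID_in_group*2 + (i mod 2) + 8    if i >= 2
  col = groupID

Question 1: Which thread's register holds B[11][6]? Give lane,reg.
25,3

c=6->g=6  r=11->rb=1,t=1,b0=1
L=6*4+1=25  i=1*2+1=3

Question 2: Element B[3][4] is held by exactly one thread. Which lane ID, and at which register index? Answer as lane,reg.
c=4→G=4  r=3→rhi=0,T=1,p=1
L=4*4+1=17  i=0*2+1=1

17,1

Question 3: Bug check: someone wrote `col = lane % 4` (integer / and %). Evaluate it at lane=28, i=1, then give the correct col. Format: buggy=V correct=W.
buggy=0 correct=7

`lane % 4`[28,1]=>0
lane 28=>28/4=7, 28 mod 4=0
i=1  r:2·0+1+0=>1  c:7
col: 0 vs 7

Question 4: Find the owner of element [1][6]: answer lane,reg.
24,1

c=6⇒gr=6  r=1⇒Rb=0,th=0,odd=1
L=6*4+0=24  i=0*2+1=1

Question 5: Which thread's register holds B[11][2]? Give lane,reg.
9,3

c: 2->gid=2  r: 11->r8=1,tid=1,i&1=1
L=2*4+1=9  i=1*2+1=3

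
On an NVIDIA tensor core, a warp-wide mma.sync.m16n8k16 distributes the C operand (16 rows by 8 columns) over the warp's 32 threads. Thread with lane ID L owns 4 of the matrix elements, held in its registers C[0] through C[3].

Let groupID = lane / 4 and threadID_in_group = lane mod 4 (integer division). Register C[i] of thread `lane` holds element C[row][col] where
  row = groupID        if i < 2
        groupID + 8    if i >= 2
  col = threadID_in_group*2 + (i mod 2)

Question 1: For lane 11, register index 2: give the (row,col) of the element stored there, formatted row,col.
10,6

lane 11⇒11/4=2, 11 mod 4=3
i=2  r:2+8⇒10  c:2·3+0⇒6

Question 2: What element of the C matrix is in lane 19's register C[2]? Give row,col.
12,6

19: g=4,t=3
[2] (4+8,3*2+0) = (12,6)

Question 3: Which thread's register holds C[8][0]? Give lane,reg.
0,2

r:8=>grp=0,rB=1  c:0=>tig=0,lo=0
L=0*4+0=0  i=1*2+0=2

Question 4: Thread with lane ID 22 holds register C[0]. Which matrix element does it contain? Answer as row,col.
lane 22=>22/4=5, 22 mod 4=2
i=0  r:5+0=>5  c:2·2+0=>4

5,4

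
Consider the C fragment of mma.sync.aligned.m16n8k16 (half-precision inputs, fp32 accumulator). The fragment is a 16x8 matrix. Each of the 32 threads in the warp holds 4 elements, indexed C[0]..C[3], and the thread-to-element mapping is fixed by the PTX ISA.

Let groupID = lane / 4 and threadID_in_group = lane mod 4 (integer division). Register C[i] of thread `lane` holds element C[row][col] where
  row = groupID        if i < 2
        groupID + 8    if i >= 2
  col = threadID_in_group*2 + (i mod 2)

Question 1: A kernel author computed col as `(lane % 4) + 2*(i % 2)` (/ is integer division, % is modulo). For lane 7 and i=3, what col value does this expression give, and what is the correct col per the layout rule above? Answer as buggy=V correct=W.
`(lane % 4) + 2*(i % 2)`[7,3]→5
L=7→G=7>>2=1, T=7&3=3
[3]→row 1+8=9  col 3·2+1=7
col: 5 vs 7

buggy=5 correct=7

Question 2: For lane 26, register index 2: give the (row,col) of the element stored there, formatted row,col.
lane 26=>26/4=6, 26 mod 4=2
i=2  r:6+8=>14  c:2·2+0=>4

14,4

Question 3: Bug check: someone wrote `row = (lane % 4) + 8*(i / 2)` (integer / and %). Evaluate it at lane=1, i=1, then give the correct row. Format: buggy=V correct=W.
`(lane % 4) + 8*(i / 2)`[1,1]->1
L=1->g=1>>2=0, t=1&3=1
[1]->row 0+0=0  col 1·2+1=3
row: 1 vs 0

buggy=1 correct=0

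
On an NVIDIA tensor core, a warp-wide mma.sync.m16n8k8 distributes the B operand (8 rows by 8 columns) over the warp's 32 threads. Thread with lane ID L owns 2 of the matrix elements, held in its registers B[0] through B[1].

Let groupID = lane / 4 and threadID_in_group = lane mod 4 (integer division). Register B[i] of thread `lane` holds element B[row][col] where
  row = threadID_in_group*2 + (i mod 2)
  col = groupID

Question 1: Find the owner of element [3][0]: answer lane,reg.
1,1

c:0=>grp=0  r:3=>tig=1,lo=1
L=0*4+1=1  i=1=1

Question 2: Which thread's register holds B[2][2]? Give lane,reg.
9,0

c:2=>grp=2  r:2=>tig=1,lo=0
L=2*4+1=9  i=0=0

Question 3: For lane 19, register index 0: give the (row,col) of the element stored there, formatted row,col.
6,4

L=19⇒gr=19>>2=4, th=19&3=3
[0]⇒row 3·2+0=6  col gr=4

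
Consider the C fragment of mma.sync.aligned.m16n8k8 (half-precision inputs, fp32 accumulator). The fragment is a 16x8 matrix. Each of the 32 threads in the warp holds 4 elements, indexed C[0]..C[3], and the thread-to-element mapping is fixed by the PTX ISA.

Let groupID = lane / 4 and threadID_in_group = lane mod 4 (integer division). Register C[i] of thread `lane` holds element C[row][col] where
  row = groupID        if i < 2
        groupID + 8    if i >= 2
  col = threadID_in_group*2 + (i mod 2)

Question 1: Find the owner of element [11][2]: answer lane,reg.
13,2

r=11->g=3,rb=1  c=2->t=1,b0=0
L=3*4+1=13  i=1*2+0=2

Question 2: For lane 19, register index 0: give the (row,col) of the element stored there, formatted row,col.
4,6

lane 19: gid=4 (19/4), tid=3 (19%4)
i=0: r=4+0=4, c=3*2+0=6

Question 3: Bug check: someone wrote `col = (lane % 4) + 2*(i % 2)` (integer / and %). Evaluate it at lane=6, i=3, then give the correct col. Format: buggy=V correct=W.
buggy=4 correct=5

`(lane % 4) + 2*(i % 2)`[6,3]=>4
lane 6: grp=1 (6/4), tig=2 (6%4)
i=3: r=1+8=9, c=2*2+1=5
col: 4 vs 5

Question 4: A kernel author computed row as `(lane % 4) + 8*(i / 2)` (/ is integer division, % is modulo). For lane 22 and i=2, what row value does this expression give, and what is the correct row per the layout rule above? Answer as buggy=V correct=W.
`(lane % 4) + 8*(i / 2)`[22,2]→10
22: G=5,T=2
[2] (5+8,2*2+0) = (13,4)
row: 10 vs 13

buggy=10 correct=13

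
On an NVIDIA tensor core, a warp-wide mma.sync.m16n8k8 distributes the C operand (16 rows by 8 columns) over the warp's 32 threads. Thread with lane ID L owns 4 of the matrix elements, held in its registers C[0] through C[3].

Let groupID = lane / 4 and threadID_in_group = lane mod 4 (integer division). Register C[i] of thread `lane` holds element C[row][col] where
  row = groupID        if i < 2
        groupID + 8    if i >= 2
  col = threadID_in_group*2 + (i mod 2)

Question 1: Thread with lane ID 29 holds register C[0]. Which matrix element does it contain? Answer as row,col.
lane 29->29/4=7, 29 mod 4=1
i=0  r:7+0->7  c:2·1+0->2

7,2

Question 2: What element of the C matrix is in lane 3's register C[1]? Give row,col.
0,7

lane 3: grp=0 (3/4), tig=3 (3%4)
i=1: r=0+0=0, c=3*2+1=7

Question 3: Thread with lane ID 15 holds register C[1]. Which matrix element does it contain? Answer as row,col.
lane 15: gr=3 (15/4), th=3 (15%4)
i=1: r=3+0=3, c=3*2+1=7

3,7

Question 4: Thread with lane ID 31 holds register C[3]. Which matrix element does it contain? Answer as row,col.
15,7

lane 31=>31/4=7, 31 mod 4=3
i=3  r:7+8=>15  c:2·3+1=>7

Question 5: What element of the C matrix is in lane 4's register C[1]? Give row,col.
4: gid=1,tid=0
[1] (1+0,0*2+1) = (1,1)

1,1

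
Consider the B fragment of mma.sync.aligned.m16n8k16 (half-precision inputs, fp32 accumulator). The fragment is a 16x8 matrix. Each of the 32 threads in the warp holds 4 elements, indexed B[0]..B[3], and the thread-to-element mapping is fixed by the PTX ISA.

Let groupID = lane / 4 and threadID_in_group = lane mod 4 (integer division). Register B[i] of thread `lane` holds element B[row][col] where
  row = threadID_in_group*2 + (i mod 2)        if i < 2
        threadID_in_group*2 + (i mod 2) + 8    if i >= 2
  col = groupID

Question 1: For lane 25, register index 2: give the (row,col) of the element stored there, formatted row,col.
10,6

lane 25: g=6 (25/4), t=1 (25%4)
i=2: r=1*2+0+8=10, c=g=6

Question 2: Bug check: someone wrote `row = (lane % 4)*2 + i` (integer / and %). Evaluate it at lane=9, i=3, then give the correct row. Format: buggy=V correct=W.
buggy=5 correct=11

`(lane % 4)*2 + i`[9,3]→5
lane 9→9/4=2, 9 mod 4=1
i=3  r:2·1+1+8→11  c:2
row: 5 vs 11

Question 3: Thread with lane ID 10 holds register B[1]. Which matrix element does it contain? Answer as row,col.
lane 10: gr=2 (10/4), th=2 (10%4)
i=1: r=2*2+1+0=5, c=gr=2

5,2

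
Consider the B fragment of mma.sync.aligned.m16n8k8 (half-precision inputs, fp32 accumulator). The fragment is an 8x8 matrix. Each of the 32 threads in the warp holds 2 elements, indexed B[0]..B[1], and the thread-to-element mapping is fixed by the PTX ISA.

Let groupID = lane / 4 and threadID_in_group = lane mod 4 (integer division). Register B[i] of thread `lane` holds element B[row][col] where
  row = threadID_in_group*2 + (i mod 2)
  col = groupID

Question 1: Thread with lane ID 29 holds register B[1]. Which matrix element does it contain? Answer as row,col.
29: gid=7,tid=1
[1] (1*2+1,7) = (3,7)

3,7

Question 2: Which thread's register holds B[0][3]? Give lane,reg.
12,0

c=3→G=3  r=0→T=0,p=0
L=3*4+0=12  i=0=0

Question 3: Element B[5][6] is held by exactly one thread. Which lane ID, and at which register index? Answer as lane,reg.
c=6⇒gr=6  r=5⇒th=2,odd=1
L=6*4+2=26  i=1=1

26,1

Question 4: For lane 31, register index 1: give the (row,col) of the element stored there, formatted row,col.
L=31=>grp=31>>2=7, tig=31&3=3
[1]=>row 3·2+1=7  col grp=7

7,7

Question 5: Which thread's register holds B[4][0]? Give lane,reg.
c: 0->gid=0  r: 4->tid=2,i&1=0
L=0*4+2=2  i=0=0

2,0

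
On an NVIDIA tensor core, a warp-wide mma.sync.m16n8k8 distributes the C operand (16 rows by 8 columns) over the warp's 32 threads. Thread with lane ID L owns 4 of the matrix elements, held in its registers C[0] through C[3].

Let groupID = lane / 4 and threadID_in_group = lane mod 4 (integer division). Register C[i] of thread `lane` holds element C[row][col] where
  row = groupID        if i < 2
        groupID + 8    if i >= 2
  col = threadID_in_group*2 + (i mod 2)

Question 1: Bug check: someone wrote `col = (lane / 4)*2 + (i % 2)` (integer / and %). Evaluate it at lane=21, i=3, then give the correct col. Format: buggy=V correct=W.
buggy=11 correct=3

`(lane / 4)*2 + (i % 2)`[21,3]⇒11
lane 21: gr=5 (21/4), th=1 (21%4)
i=3: r=5+8=13, c=1*2+1=3
col: 11 vs 3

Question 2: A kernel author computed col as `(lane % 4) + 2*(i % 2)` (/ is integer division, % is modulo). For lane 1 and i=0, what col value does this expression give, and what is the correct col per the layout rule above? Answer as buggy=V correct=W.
buggy=1 correct=2

`(lane % 4) + 2*(i % 2)`[1,0]->1
lane 1->1/4=0, 1 mod 4=1
i=0  r:0+0->0  c:2·1+0->2
col: 1 vs 2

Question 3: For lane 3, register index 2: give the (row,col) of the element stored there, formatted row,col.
8,6

lane 3: gid=0 (3/4), tid=3 (3%4)
i=2: r=0+8=8, c=3*2+0=6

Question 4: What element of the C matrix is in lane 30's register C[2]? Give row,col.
15,4

30: gid=7,tid=2
[2] (7+8,2*2+0) = (15,4)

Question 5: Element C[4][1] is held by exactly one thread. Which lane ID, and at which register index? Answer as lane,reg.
16,1

r: 4->gid=4,r8=0  c: 1->tid=0,i&1=1
L=4*4+0=16  i=0*2+1=1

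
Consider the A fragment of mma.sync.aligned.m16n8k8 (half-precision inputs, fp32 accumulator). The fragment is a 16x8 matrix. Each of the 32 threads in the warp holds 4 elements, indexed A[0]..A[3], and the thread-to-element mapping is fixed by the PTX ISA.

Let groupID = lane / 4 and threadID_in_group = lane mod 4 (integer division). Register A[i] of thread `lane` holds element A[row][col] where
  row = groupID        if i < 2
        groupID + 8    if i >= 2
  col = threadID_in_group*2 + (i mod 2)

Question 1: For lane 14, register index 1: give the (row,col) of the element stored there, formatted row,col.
3,5

lane 14=>14/4=3, 14 mod 4=2
i=1  r:3+0=>3  c:2·2+1=>5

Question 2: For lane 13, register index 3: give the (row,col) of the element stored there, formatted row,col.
11,3

13: gid=3,tid=1
[3] (3+8,1*2+1) = (11,3)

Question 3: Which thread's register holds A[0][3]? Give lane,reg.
r:0=>grp=0,rB=0  c:3=>tig=1,lo=1
L=0*4+1=1  i=0*2+1=1

1,1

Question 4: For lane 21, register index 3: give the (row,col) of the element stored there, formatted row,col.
13,3

lane 21: gr=5 (21/4), th=1 (21%4)
i=3: r=5+8=13, c=1*2+1=3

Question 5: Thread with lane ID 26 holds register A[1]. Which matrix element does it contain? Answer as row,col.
6,5

lane 26: g=6 (26/4), t=2 (26%4)
i=1: r=6+0=6, c=2*2+1=5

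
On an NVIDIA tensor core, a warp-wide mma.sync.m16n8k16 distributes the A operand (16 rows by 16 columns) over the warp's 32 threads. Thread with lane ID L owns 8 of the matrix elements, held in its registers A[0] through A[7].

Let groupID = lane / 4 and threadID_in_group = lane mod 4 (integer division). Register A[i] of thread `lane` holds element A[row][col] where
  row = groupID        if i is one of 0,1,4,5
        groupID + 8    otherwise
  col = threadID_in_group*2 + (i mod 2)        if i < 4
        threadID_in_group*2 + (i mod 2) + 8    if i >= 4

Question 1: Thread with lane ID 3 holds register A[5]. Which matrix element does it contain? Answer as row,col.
lane 3⇒3/4=0, 3 mod 4=3
i=5  r:0+0⇒0  c:2·3+1+8⇒15

0,15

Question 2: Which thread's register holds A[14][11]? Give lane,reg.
25,7

r=14⇒gr=6,Rb=1  c=11⇒Cb=1,th=1,odd=1
L=6*4+1=25  i=1*4+1*2+1=7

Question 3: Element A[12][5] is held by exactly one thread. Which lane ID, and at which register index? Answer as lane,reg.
18,3

r=12→G=4,rhi=1  c=5→chi=0,T=2,p=1
L=4*4+2=18  i=0*4+1*2+1=3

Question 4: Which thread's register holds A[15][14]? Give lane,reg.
r=15⇒gr=7,Rb=1  c=14⇒Cb=1,th=3,odd=0
L=7*4+3=31  i=1*4+1*2+0=6

31,6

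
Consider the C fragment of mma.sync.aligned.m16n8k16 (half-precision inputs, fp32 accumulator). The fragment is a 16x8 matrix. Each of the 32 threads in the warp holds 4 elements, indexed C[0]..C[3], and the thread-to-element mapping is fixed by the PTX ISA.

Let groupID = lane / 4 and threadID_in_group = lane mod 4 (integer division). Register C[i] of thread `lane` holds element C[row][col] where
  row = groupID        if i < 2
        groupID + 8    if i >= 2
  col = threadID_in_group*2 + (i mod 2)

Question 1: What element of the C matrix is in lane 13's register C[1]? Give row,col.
3,3

lane 13->13/4=3, 13 mod 4=1
i=1  r:3+0->3  c:2·1+1->3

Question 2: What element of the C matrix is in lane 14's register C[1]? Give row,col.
3,5

lane 14→14/4=3, 14 mod 4=2
i=1  r:3+0→3  c:2·2+1→5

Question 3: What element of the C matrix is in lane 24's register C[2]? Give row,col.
14,0

lane 24: gr=6 (24/4), th=0 (24%4)
i=2: r=6+8=14, c=0*2+0=0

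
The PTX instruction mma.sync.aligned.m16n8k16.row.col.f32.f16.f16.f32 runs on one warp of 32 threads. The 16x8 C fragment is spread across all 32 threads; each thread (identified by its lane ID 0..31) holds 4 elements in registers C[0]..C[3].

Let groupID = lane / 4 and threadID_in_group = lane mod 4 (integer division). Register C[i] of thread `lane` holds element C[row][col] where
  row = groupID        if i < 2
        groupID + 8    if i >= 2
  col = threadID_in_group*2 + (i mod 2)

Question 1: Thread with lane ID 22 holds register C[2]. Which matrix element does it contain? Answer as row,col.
lane 22: G=5 (22/4), T=2 (22%4)
i=2: r=5+8=13, c=2*2+0=4

13,4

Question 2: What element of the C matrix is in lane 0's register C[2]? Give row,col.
lane 0: g=0 (0/4), t=0 (0%4)
i=2: r=0+8=8, c=0*2+0=0

8,0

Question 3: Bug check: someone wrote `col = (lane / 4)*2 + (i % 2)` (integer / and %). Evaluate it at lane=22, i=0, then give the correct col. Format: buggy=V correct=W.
buggy=10 correct=4

`(lane / 4)*2 + (i % 2)`[22,0]→10
L=22→G=22>>2=5, T=22&3=2
[0]→row 5+0=5  col 2·2+0=4
col: 10 vs 4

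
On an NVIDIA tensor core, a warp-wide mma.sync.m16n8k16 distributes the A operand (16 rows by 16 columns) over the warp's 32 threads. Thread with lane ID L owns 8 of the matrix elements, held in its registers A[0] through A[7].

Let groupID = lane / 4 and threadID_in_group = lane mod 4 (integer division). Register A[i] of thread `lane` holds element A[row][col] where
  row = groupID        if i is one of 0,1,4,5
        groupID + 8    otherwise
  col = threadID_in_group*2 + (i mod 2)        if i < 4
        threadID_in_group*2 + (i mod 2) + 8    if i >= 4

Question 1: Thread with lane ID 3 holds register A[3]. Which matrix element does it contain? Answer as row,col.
8,7

lane 3⇒3/4=0, 3 mod 4=3
i=3  r:0+8⇒8  c:2·3+1+0⇒7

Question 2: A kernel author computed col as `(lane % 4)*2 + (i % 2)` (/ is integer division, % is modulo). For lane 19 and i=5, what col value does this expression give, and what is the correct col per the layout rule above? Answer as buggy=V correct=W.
`(lane % 4)*2 + (i % 2)`[19,5]->7
L=19->gid=19>>2=4, tid=19&3=3
[5]->row 4+0=4  col 3·2+1+8=15
col: 7 vs 15

buggy=7 correct=15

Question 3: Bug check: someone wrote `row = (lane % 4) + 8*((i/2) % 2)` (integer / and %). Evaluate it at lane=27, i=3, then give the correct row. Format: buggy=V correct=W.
buggy=11 correct=14

`(lane % 4) + 8*((i/2) % 2)`[27,3]->11
lane 27: g=6 (27/4), t=3 (27%4)
i=3: r=6+8=14, c=3*2+1+0=7
row: 11 vs 14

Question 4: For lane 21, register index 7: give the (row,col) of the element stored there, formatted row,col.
13,11

21: g=5,t=1
[7] (5+8,1*2+1+8) = (13,11)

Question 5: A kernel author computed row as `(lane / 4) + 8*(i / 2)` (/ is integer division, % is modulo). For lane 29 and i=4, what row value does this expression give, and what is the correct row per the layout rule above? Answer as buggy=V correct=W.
`(lane / 4) + 8*(i / 2)`[29,4]->23
29: gid=7,tid=1
[4] (7+0,1*2+0+8) = (7,10)
row: 23 vs 7

buggy=23 correct=7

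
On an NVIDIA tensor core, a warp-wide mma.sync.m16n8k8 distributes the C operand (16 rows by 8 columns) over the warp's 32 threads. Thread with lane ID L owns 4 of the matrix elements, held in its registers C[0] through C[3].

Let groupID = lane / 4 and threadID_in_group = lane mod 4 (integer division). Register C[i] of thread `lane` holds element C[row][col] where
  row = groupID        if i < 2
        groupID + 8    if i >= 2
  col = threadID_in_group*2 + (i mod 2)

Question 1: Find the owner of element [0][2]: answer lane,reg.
1,0

r:0=>grp=0,rB=0  c:2=>tig=1,lo=0
L=0*4+1=1  i=0*2+0=0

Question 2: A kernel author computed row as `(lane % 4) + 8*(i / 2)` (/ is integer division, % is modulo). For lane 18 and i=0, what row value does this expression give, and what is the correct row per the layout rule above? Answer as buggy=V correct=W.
`(lane % 4) + 8*(i / 2)`[18,0]->2
L=18->g=18>>2=4, t=18&3=2
[0]->row 4+0=4  col 2·2+0=4
row: 2 vs 4

buggy=2 correct=4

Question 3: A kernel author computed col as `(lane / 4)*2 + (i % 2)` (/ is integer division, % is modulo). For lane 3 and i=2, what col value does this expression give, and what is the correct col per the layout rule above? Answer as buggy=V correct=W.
buggy=0 correct=6

`(lane / 4)*2 + (i % 2)`[3,2]->0
L=3->g=3>>2=0, t=3&3=3
[2]->row 0+8=8  col 3·2+0=6
col: 0 vs 6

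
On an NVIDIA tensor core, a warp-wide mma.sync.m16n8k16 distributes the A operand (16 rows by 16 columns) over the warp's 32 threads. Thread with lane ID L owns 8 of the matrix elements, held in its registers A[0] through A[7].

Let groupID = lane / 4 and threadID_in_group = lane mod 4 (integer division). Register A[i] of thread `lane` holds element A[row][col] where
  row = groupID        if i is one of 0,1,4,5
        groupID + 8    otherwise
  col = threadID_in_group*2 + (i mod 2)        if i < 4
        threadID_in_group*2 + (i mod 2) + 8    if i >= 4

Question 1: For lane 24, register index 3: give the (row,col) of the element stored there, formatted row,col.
14,1

lane 24: g=6 (24/4), t=0 (24%4)
i=3: r=6+8=14, c=0*2+1+0=1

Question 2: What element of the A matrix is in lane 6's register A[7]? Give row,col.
9,13

lane 6: grp=1 (6/4), tig=2 (6%4)
i=7: r=1+8=9, c=2*2+1+8=13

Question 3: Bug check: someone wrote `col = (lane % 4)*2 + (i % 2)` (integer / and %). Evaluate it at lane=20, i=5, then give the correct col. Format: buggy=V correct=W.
`(lane % 4)*2 + (i % 2)`[20,5]->1
L=20->gid=20>>2=5, tid=20&3=0
[5]->row 5+0=5  col 0·2+1+8=9
col: 1 vs 9

buggy=1 correct=9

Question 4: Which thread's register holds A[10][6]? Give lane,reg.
11,2

r=10⇒gr=2,Rb=1  c=6⇒Cb=0,th=3,odd=0
L=2*4+3=11  i=0*4+1*2+0=2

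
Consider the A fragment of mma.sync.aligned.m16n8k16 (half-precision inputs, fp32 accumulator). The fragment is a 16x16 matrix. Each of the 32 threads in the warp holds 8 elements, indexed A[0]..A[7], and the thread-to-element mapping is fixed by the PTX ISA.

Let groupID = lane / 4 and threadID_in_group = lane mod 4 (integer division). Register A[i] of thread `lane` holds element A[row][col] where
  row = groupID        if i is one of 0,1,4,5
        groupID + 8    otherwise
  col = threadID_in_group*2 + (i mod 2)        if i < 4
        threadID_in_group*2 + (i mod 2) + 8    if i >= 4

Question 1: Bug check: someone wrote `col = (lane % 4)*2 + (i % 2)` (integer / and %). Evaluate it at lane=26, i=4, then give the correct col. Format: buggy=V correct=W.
`(lane % 4)*2 + (i % 2)`[26,4]->4
lane 26->26/4=6, 26 mod 4=2
i=4  r:6+0->6  c:2·2+0+8->12
col: 4 vs 12

buggy=4 correct=12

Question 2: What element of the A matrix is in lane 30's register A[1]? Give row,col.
7,5

L=30->g=30>>2=7, t=30&3=2
[1]->row 7+0=7  col 2·2+1+0=5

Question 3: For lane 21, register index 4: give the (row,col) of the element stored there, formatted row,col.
5,10

L=21→G=21>>2=5, T=21&3=1
[4]→row 5+0=5  col 1·2+0+8=10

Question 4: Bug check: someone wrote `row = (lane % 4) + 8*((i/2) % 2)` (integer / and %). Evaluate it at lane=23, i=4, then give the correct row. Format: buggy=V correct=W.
`(lane % 4) + 8*((i/2) % 2)`[23,4]=>3
lane 23: grp=5 (23/4), tig=3 (23%4)
i=4: r=5+0=5, c=3*2+0+8=14
row: 3 vs 5

buggy=3 correct=5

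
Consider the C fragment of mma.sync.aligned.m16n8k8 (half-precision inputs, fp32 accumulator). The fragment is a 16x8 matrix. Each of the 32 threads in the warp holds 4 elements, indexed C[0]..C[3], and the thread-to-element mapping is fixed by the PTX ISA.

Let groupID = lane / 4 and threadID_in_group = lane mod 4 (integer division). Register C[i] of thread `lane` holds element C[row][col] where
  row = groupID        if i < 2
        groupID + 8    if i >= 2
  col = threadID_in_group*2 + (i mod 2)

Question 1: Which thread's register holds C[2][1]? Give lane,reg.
r=2⇒gr=2,Rb=0  c=1⇒th=0,odd=1
L=2*4+0=8  i=0*2+1=1

8,1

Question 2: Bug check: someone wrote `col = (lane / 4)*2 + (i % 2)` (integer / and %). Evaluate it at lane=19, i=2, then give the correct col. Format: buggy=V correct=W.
buggy=8 correct=6

`(lane / 4)*2 + (i % 2)`[19,2]->8
L=19->gid=19>>2=4, tid=19&3=3
[2]->row 4+8=12  col 3·2+0=6
col: 8 vs 6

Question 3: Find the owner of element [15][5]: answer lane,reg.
r=15→G=7,rhi=1  c=5→T=2,p=1
L=7*4+2=30  i=1*2+1=3

30,3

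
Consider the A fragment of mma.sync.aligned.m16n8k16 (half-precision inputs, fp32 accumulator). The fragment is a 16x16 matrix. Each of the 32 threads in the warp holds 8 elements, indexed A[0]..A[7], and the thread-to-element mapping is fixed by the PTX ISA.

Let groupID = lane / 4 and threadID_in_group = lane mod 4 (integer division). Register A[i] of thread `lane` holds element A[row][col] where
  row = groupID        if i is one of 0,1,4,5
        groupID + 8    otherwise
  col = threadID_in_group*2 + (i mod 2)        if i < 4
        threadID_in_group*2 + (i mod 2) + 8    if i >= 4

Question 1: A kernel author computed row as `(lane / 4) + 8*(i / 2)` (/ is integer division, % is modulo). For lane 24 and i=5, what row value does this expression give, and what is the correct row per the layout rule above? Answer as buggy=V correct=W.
`(lane / 4) + 8*(i / 2)`[24,5]=>22
lane 24: grp=6 (24/4), tig=0 (24%4)
i=5: r=6+0=6, c=0*2+1+8=9
row: 22 vs 6

buggy=22 correct=6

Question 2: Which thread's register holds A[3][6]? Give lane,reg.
15,0

r=3->g=3,rb=0  c=6->cb=0,t=3,b0=0
L=3*4+3=15  i=0*4+0*2+0=0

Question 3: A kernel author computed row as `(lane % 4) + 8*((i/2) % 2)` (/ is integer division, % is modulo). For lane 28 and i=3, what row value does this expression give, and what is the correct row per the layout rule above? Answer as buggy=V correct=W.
buggy=8 correct=15

`(lane % 4) + 8*((i/2) % 2)`[28,3]→8
L=28→G=28>>2=7, T=28&3=0
[3]→row 7+8=15  col 0·2+1+0=1
row: 8 vs 15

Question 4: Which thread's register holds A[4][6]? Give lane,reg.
r=4⇒gr=4,Rb=0  c=6⇒Cb=0,th=3,odd=0
L=4*4+3=19  i=0*4+0*2+0=0

19,0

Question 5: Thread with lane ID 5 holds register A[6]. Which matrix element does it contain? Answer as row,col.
9,10

lane 5: gid=1 (5/4), tid=1 (5%4)
i=6: r=1+8=9, c=1*2+0+8=10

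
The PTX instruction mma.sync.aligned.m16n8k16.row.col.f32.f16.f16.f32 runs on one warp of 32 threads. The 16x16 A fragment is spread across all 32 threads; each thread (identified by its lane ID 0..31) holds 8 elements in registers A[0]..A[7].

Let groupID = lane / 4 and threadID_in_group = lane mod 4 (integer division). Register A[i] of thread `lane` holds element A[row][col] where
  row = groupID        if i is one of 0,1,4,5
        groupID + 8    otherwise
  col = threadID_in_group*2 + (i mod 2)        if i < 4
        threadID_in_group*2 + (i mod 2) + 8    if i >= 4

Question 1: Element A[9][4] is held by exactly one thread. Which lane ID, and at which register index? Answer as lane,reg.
r=9→G=1,rhi=1  c=4→chi=0,T=2,p=0
L=1*4+2=6  i=0*4+1*2+0=2

6,2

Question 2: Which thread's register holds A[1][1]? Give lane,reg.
r:1=>grp=1,rB=0  c:1=>cB=0,tig=0,lo=1
L=1*4+0=4  i=0*4+0*2+1=1

4,1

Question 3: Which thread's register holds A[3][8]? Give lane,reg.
12,4

r:3=>grp=3,rB=0  c:8=>cB=1,tig=0,lo=0
L=3*4+0=12  i=1*4+0*2+0=4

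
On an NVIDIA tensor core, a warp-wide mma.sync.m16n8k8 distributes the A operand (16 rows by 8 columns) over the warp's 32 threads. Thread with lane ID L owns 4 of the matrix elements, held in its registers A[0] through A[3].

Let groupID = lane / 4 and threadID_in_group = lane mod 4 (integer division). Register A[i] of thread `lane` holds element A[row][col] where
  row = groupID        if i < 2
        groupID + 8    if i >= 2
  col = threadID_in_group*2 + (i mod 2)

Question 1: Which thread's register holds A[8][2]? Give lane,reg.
1,2

r=8->g=0,rb=1  c=2->t=1,b0=0
L=0*4+1=1  i=1*2+0=2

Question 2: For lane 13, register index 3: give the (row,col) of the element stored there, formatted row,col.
13: gid=3,tid=1
[3] (3+8,1*2+1) = (11,3)

11,3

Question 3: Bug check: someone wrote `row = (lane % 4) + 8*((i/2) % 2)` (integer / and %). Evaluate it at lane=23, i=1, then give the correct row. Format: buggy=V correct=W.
`(lane % 4) + 8*((i/2) % 2)`[23,1]→3
23: G=5,T=3
[1] (5+0,3*2+1) = (5,7)
row: 3 vs 5

buggy=3 correct=5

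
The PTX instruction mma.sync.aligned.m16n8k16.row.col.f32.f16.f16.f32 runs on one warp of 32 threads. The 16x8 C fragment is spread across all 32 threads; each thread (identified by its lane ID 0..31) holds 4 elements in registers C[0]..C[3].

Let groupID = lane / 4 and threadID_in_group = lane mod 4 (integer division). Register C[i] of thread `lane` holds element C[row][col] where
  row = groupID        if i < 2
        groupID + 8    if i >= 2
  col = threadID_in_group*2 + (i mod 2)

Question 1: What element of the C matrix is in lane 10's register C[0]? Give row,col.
2,4

L=10=>grp=10>>2=2, tig=10&3=2
[0]=>row 2+0=2  col 2·2+0=4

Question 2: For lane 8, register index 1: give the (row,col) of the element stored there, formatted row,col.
L=8=>grp=8>>2=2, tig=8&3=0
[1]=>row 2+0=2  col 0·2+1=1

2,1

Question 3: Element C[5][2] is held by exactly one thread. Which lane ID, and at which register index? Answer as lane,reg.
21,0

r: 5->gid=5,r8=0  c: 2->tid=1,i&1=0
L=5*4+1=21  i=0*2+0=0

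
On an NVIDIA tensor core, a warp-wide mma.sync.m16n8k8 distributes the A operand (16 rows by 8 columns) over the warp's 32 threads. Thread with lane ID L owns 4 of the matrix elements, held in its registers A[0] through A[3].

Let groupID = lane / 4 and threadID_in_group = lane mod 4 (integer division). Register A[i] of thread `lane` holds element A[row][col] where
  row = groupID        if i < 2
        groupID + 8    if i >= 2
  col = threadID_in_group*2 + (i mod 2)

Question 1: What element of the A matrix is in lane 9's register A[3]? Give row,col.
10,3

lane 9->9/4=2, 9 mod 4=1
i=3  r:2+8->10  c:2·1+1->3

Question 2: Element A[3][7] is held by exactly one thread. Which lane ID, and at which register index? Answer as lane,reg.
15,1

r:3=>grp=3,rB=0  c:7=>tig=3,lo=1
L=3*4+3=15  i=0*2+1=1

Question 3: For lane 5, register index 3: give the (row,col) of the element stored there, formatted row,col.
9,3

L=5⇒gr=5>>2=1, th=5&3=1
[3]⇒row 1+8=9  col 1·2+1=3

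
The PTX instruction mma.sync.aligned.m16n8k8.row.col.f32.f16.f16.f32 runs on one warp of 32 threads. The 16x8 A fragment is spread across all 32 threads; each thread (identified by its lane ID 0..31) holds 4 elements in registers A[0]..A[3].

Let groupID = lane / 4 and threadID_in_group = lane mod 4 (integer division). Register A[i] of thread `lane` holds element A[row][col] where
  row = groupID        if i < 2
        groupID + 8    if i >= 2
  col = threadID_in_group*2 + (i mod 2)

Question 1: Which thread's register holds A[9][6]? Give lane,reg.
r: 9->gid=1,r8=1  c: 6->tid=3,i&1=0
L=1*4+3=7  i=1*2+0=2

7,2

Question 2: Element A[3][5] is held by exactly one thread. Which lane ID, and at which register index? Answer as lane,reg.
r:3=>grp=3,rB=0  c:5=>tig=2,lo=1
L=3*4+2=14  i=0*2+1=1

14,1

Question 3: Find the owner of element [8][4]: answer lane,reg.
r: 8->gid=0,r8=1  c: 4->tid=2,i&1=0
L=0*4+2=2  i=1*2+0=2

2,2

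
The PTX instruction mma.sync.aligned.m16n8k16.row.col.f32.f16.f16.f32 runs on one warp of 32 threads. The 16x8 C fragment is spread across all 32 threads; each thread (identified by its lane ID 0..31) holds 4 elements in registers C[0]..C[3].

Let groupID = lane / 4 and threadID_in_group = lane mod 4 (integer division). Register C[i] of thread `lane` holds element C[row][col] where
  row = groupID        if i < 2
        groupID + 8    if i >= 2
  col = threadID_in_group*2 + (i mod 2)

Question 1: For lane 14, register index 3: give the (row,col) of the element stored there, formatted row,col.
14: gr=3,th=2
[3] (3+8,2*2+1) = (11,5)

11,5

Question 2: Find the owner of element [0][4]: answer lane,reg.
2,0

r: 0->gid=0,r8=0  c: 4->tid=2,i&1=0
L=0*4+2=2  i=0*2+0=0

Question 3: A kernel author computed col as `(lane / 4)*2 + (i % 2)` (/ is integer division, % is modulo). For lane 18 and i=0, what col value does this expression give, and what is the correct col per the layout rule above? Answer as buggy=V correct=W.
buggy=8 correct=4

`(lane / 4)*2 + (i % 2)`[18,0]⇒8
L=18⇒gr=18>>2=4, th=18&3=2
[0]⇒row 4+0=4  col 2·2+0=4
col: 8 vs 4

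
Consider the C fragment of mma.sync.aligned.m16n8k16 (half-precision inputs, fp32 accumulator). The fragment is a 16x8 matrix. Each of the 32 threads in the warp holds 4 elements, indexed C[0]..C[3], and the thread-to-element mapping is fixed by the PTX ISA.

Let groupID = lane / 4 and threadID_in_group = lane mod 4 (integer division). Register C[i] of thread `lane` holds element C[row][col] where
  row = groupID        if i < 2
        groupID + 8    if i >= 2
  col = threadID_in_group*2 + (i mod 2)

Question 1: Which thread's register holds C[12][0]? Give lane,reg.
16,2

r: 12->gid=4,r8=1  c: 0->tid=0,i&1=0
L=4*4+0=16  i=1*2+0=2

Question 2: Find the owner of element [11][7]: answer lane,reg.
r=11->g=3,rb=1  c=7->t=3,b0=1
L=3*4+3=15  i=1*2+1=3

15,3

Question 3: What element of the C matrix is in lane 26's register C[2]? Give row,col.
14,4

L=26⇒gr=26>>2=6, th=26&3=2
[2]⇒row 6+8=14  col 2·2+0=4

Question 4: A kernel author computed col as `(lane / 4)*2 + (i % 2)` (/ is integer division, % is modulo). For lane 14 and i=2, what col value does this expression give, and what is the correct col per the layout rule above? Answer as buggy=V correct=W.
`(lane / 4)*2 + (i % 2)`[14,2]=>6
lane 14=>14/4=3, 14 mod 4=2
i=2  r:3+8=>11  c:2·2+0=>4
col: 6 vs 4

buggy=6 correct=4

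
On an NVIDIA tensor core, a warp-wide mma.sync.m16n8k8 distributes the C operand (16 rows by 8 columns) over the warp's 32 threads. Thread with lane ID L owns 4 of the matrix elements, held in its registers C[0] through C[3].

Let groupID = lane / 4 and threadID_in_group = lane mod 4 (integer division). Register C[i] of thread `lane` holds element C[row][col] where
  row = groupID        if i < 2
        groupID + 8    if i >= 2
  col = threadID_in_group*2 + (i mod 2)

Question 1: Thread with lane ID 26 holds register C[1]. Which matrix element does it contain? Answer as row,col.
lane 26⇒26/4=6, 26 mod 4=2
i=1  r:6+0⇒6  c:2·2+1⇒5

6,5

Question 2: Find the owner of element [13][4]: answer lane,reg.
r=13⇒gr=5,Rb=1  c=4⇒th=2,odd=0
L=5*4+2=22  i=1*2+0=2

22,2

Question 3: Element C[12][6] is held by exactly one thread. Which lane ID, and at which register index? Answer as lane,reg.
19,2

r: 12->gid=4,r8=1  c: 6->tid=3,i&1=0
L=4*4+3=19  i=1*2+0=2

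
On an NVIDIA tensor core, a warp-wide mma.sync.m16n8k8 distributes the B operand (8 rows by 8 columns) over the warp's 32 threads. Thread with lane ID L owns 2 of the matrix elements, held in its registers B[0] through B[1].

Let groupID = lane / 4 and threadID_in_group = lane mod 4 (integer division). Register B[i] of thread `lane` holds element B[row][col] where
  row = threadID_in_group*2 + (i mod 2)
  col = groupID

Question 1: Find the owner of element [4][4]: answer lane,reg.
18,0

c: 4->gid=4  r: 4->tid=2,i&1=0
L=4*4+2=18  i=0=0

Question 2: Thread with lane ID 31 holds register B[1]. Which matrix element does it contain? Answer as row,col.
7,7

lane 31: G=7 (31/4), T=3 (31%4)
i=1: r=3*2+1=7, c=G=7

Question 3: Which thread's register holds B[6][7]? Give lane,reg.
31,0

c: 7->gid=7  r: 6->tid=3,i&1=0
L=7*4+3=31  i=0=0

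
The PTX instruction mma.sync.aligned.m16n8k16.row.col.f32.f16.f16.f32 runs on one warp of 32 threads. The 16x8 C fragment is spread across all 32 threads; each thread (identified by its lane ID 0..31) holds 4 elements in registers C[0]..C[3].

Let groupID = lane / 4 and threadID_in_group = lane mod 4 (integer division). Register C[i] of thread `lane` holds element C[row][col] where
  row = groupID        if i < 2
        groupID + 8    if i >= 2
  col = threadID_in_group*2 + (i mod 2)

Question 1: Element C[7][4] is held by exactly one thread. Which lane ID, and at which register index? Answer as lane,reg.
r=7⇒gr=7,Rb=0  c=4⇒th=2,odd=0
L=7*4+2=30  i=0*2+0=0

30,0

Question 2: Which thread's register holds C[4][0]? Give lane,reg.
r=4->g=4,rb=0  c=0->t=0,b0=0
L=4*4+0=16  i=0*2+0=0

16,0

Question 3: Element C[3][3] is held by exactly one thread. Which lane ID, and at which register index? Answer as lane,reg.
13,1

r=3->g=3,rb=0  c=3->t=1,b0=1
L=3*4+1=13  i=0*2+1=1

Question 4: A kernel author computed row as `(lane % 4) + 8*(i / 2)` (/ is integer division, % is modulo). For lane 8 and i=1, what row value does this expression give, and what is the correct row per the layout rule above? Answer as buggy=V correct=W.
`(lane % 4) + 8*(i / 2)`[8,1]→0
L=8→G=8>>2=2, T=8&3=0
[1]→row 2+0=2  col 0·2+1=1
row: 0 vs 2

buggy=0 correct=2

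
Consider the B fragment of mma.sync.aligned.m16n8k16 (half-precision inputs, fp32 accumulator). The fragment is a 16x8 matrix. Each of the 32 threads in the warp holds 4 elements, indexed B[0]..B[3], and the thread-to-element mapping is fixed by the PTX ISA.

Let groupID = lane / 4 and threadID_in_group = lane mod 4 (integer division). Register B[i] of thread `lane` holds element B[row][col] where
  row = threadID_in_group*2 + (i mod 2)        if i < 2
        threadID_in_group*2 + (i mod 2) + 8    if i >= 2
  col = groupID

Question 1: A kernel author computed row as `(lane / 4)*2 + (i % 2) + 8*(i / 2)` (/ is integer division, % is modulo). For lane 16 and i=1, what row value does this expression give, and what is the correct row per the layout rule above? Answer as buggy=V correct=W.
buggy=9 correct=1

`(lane / 4)*2 + (i % 2) + 8*(i / 2)`[16,1]->9
L=16->g=16>>2=4, t=16&3=0
[1]->row 0·2+1+0=1  col g=4
row: 9 vs 1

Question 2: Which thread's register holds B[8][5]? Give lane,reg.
20,2

c:5=>grp=5  r:8=>rB=1,tig=0,lo=0
L=5*4+0=20  i=1*2+0=2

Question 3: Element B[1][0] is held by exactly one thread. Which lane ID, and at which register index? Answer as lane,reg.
0,1

c:0=>grp=0  r:1=>rB=0,tig=0,lo=1
L=0*4+0=0  i=0*2+1=1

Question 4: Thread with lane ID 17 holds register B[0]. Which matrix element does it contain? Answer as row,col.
2,4

lane 17: grp=4 (17/4), tig=1 (17%4)
i=0: r=1*2+0+0=2, c=grp=4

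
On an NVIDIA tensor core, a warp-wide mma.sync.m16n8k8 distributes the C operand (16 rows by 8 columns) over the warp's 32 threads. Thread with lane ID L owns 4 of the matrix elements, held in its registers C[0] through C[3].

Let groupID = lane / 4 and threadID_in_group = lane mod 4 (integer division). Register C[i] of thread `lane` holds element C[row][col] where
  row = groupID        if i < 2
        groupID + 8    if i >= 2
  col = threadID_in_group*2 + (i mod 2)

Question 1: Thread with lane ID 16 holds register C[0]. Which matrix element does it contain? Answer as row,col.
4,0

L=16=>grp=16>>2=4, tig=16&3=0
[0]=>row 4+0=4  col 0·2+0=0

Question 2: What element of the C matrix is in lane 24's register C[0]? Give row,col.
lane 24: G=6 (24/4), T=0 (24%4)
i=0: r=6+0=6, c=0*2+0=0

6,0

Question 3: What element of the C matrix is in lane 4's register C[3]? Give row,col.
9,1

4: grp=1,tig=0
[3] (1+8,0*2+1) = (9,1)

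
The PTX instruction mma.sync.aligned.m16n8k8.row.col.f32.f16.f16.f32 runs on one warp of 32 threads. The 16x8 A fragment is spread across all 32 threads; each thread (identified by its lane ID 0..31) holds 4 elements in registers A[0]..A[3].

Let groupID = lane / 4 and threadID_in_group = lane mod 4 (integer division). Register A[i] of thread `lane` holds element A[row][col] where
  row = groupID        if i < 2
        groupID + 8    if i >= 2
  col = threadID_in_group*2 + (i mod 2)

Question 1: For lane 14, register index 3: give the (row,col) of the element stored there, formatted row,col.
lane 14: gid=3 (14/4), tid=2 (14%4)
i=3: r=3+8=11, c=2*2+1=5

11,5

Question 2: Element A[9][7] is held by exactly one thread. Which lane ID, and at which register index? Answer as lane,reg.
7,3

r=9->g=1,rb=1  c=7->t=3,b0=1
L=1*4+3=7  i=1*2+1=3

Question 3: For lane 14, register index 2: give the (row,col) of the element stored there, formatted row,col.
L=14→G=14>>2=3, T=14&3=2
[2]→row 3+8=11  col 2·2+0=4

11,4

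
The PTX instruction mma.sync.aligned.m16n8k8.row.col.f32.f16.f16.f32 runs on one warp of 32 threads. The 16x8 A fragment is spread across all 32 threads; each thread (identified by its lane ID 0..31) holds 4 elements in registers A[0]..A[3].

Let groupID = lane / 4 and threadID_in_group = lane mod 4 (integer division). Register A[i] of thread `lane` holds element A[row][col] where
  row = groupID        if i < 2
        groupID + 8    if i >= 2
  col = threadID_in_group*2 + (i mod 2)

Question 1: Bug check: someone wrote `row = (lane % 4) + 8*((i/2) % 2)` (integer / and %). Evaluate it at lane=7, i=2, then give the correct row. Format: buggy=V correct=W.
buggy=11 correct=9

`(lane % 4) + 8*((i/2) % 2)`[7,2]->11
L=7->g=7>>2=1, t=7&3=3
[2]->row 1+8=9  col 3·2+0=6
row: 11 vs 9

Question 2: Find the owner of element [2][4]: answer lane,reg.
10,0

r=2→G=2,rhi=0  c=4→T=2,p=0
L=2*4+2=10  i=0*2+0=0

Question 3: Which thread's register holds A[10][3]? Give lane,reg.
9,3

r=10→G=2,rhi=1  c=3→T=1,p=1
L=2*4+1=9  i=1*2+1=3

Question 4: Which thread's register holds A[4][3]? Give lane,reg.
17,1

r=4->g=4,rb=0  c=3->t=1,b0=1
L=4*4+1=17  i=0*2+1=1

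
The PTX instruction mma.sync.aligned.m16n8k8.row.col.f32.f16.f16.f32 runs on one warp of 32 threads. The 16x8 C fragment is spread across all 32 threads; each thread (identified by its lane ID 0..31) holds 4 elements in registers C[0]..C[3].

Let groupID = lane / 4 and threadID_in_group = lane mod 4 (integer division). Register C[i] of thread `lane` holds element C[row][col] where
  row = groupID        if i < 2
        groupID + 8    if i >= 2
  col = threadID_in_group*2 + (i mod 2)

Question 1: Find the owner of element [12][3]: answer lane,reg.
17,3

r:12=>grp=4,rB=1  c:3=>tig=1,lo=1
L=4*4+1=17  i=1*2+1=3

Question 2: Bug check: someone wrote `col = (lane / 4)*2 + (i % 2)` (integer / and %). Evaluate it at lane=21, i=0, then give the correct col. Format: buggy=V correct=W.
buggy=10 correct=2

`(lane / 4)*2 + (i % 2)`[21,0]->10
lane 21: gid=5 (21/4), tid=1 (21%4)
i=0: r=5+0=5, c=1*2+0=2
col: 10 vs 2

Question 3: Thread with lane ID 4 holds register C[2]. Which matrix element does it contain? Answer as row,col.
4: G=1,T=0
[2] (1+8,0*2+0) = (9,0)

9,0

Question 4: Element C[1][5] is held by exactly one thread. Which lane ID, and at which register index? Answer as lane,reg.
r=1->g=1,rb=0  c=5->t=2,b0=1
L=1*4+2=6  i=0*2+1=1

6,1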